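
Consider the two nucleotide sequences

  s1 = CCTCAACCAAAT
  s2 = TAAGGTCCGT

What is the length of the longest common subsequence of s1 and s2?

Let dp[i][j] be the LCS length of the first i bases of s1 and the first j bases of s2. dp[i][j] = dp[i-1][j-1]+1 when the i-th and j-th bases match, else max(dp[i-1][j], dp[i][j-1]).
    ·  T  A  A  G  G  T  C  C  G  T
 ·  0  0  0  0  0  0  0  0  0  0  0
 C  0  0  0  0  0  0  0  1  1  1  1
 C  0  0  0  0  0  0  0  1  2  2  2
 T  0  1  1  1  1  1  1  1  2  2  3
 C  0  1  1  1  1  1  1  2  2  2  3
 A  0  1  2  2  2  2  2  2  2  2  3
 A  0  1  2  3  3  3  3  3  3  3  3
 C  0  1  2  3  3  3  3  4  4  4  4
 C  0  1  2  3  3  3  3  4  5  5  5
 A  0  1  2  3  3  3  3  4  5  5  5
 A  0  1  2  3  3  3  3  4  5  5  5
 A  0  1  2  3  3  3  3  4  5  5  5
 T  0  1  2  3  3  3  4  4  5  5  6
dp[12][10] = 6. One LCS (by backtracking along matches): TAACCT.

6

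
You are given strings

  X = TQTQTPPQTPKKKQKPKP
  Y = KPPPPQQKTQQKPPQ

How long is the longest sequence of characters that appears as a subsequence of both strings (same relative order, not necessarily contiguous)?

8

Taking Q (X #2, Y #6), Q (X #4, Y #7), T (X #5, Y #9), Q (X #8, Y #10), Q (X #14, Y #11), K (X #15, Y #12), P (X #16, Y #13), P (X #18, Y #14) gives a common subsequence of length 8. dp[18][15] = 8 confirms this is the maximum.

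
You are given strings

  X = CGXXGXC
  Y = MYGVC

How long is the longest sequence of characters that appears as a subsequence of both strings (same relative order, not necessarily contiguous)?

2

One common subsequence of length 2: G (X #2, Y #3), C (X #7, Y #5). dp[7][5] = 2 confirms this is the maximum.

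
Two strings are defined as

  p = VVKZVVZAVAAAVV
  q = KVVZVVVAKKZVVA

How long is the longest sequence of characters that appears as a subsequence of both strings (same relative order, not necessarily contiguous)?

9

One common subsequence of length 9: V (p #1, q #2), V (p #2, q #3), Z (p #4, q #4), V (p #5, q #5), V (p #6, q #6), V (p #9, q #7), A (p #10, q #8), V (p #13, q #12), V (p #14, q #13). The LCS DP gives dp[14][14] = 9, so this is optimal.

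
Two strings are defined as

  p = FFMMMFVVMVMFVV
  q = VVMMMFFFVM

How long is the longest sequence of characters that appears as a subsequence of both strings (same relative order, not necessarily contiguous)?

Pick M [3,3] → M [4,4] → M [5,5] → F [6,8] → V [10,9] → M [11,10]; all 6 characters appear in both, in order. The LCS DP gives dp[14][10] = 6, so this is optimal.

6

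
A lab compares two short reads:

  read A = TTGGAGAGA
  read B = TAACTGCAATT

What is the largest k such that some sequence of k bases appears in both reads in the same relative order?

Let dp[i][j] be the LCS length of the first i bases of read A and the first j bases of read B. dp[i][j] = dp[i-1][j-1]+1 when the i-th and j-th bases match, else max(dp[i-1][j], dp[i][j-1]).
    ·  T  A  A  C  T  G  C  A  A  T  T
 ·  0  0  0  0  0  0  0  0  0  0  0  0
 T  0  1  1  1  1  1  1  1  1  1  1  1
 T  0  1  1  1  1  2  2  2  2  2  2  2
 G  0  1  1  1  1  2  3  3  3  3  3  3
 G  0  1  1  1  1  2  3  3  3  3  3  3
 A  0  1  2  2  2  2  3  3  4  4  4  4
 G  0  1  2  2  2  2  3  3  4  4  4  4
 A  0  1  2  3  3  3  3  3  4  5  5  5
 G  0  1  2  3  3  3  4  4  4  5  5  5
 A  0  1  2  3  3  3  4  4  5  5  5  5
dp[9][11] = 5. One LCS (by backtracking along matches): TTGAA.

5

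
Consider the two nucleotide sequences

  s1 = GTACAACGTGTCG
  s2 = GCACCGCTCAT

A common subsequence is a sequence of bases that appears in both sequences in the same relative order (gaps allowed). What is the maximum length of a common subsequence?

7

Let dp[i][j] be the LCS length of the first i bases of s1 and the first j bases of s2. dp[i][j] = dp[i-1][j-1]+1 when the i-th and j-th bases match, else max(dp[i-1][j], dp[i][j-1]).
    ·  G  C  A  C  C  G  C  T  C  A  T
 ·  0  0  0  0  0  0  0  0  0  0  0  0
 G  0  1  1  1  1  1  1  1  1  1  1  1
 T  0  1  1  1  1  1  1  1  2  2  2  2
 A  0  1  1  2  2  2  2  2  2  2  3  3
 C  0  1  2  2  3  3  3  3  3  3  3  3
 A  0  1  2  3  3  3  3  3  3  3  4  4
 A  0  1  2  3  3  3  3  3  3  3  4  4
 C  0  1  2  3  4  4  4  4  4  4  4  4
 G  0  1  2  3  4  4  5  5  5  5  5  5
 T  0  1  2  3  4  4  5  5  6  6  6  6
 G  0  1  2  3  4  4  5  5  6  6  6  6
 T  0  1  2  3  4  4  5  5  6  6  6  7
 C  0  1  2  3  4  5  5  6  6  7  7  7
 G  0  1  2  3  4  5  6  6  6  7  7  7
dp[13][11] = 7. One LCS (by backtracking along matches): GACCGTT.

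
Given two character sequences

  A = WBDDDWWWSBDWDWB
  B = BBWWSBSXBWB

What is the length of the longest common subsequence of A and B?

Pick B (A #2, B #2), then W (A #6, B #3), then W (A #7, B #4), then S (A #9, B #7), then B (A #10, B #9), then W (A #14, B #10), then B (A #15, B #11); all 7 characters appear in both, in order. The LCS DP gives dp[15][11] = 7, so this is optimal.

7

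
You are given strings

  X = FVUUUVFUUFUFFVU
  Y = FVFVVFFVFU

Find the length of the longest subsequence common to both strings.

7

One common subsequence of length 7: F (X #1, Y #3), then V (X #2, Y #4), then V (X #6, Y #5), then F (X #7, Y #6), then F (X #10, Y #7), then F (X #13, Y #9), then U (X #15, Y #10), and the DP table's final entry dp[15][10] is also 7, so no common subsequence is longer.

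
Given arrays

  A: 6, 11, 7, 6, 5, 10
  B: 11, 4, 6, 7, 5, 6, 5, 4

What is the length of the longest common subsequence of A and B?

Let dp[i][j] be the LCS length of the first i values of A and the first j values of B. dp[i][j] = dp[i-1][j-1]+1 when the i-th and j-th values match, else max(dp[i-1][j], dp[i][j-1]).
    · 11  4  6  7  5  6  5  4
 ·  0  0  0  0  0  0  0  0  0
 6  0  0  0  1  1  1  1  1  1
11  0  1  1  1  1  1  1  1  1
 7  0  1  1  1  2  2  2  2  2
 6  0  1  1  2  2  2  3  3  3
 5  0  1  1  2  2  3  3  4  4
10  0  1  1  2  2  3  3  4  4
dp[6][8] = 4. One LCS (by backtracking along matches): 6, 7, 6, 5.

4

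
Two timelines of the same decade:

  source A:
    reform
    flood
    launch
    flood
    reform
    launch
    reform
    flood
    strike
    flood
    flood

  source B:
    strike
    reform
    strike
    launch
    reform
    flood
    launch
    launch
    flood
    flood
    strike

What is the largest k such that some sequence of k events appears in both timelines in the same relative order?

Taking reform at source A[1]=source B[5]; then flood at source A[2]=source B[6]; then launch at source A[3]=source B[8]; then flood at source A[4]=source B[9]; then flood at source A[8]=source B[10]; then strike at source A[9]=source B[11] gives a common subsequence of length 6, and the DP table's final entry dp[11][11] is also 6, so no common subsequence is longer.

6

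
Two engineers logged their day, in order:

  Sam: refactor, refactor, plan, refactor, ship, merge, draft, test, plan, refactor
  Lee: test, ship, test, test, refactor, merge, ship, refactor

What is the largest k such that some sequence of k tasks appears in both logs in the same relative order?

3

Pick refactor (Sam #1, Lee #5), ship (Sam #5, Lee #7), refactor (Sam #10, Lee #8); all 3 tasks appear in both, in order, and the DP table's final entry dp[10][8] is also 3, so no common subsequence is longer.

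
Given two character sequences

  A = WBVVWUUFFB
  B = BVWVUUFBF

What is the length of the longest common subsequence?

7

One common subsequence of length 7: B at A[2]=B[1], V at A[3]=B[2], V at A[4]=B[4], U at A[6]=B[5], U at A[7]=B[6], F at A[8]=B[7], F at A[9]=B[9], and the DP table's final entry dp[10][9] is also 7, so no common subsequence is longer.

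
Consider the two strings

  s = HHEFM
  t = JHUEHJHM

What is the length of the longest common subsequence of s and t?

3

Let dp[i][j] be the LCS length of the first i characters of s and the first j characters of t. dp[i][j] = dp[i-1][j-1]+1 when the i-th and j-th characters match, else max(dp[i-1][j], dp[i][j-1]).
    ·  J  H  U  E  H  J  H  M
 ·  0  0  0  0  0  0  0  0  0
 H  0  0  1  1  1  1  1  1  1
 H  0  0  1  1  1  2  2  2  2
 E  0  0  1  1  2  2  2  2  2
 F  0  0  1  1  2  2  2  2  2
 M  0  0  1  1  2  2  2  2  3
dp[5][8] = 3. One LCS (by backtracking along matches): HHM.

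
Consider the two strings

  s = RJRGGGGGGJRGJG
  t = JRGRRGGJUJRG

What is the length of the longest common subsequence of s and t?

8

Pick J (s #2, t #1) → R (s #3, t #2) → G (s #4, t #3) → G (s #5, t #6) → G (s #6, t #7) → J (s #10, t #10) → R (s #11, t #11) → G (s #14, t #12); all 8 characters appear in both, in order, and the DP table's final entry dp[14][12] is also 8, so no common subsequence is longer.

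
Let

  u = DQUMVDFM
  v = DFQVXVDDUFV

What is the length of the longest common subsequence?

Pick D [1,1], then Q [2,3], then V [5,6], then D [6,8], then F [7,10]; all 5 characters appear in both, in order. The LCS DP gives dp[8][11] = 5, so this is optimal.

5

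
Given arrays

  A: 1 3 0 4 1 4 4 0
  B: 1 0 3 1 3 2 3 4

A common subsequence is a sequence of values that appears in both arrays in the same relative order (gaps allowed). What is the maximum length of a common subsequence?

4

Let dp[i][j] be the LCS length of the first i values of A and the first j values of B. dp[i][j] = dp[i-1][j-1]+1 when the i-th and j-th values match, else max(dp[i-1][j], dp[i][j-1]).
    ·  1  0  3  1  3  2  3  4
 ·  0  0  0  0  0  0  0  0  0
 1  0  1  1  1  1  1  1  1  1
 3  0  1  1  2  2  2  2  2  2
 0  0  1  2  2  2  2  2  2  2
 4  0  1  2  2  2  2  2  2  3
 1  0  1  2  2  3  3  3  3  3
 4  0  1  2  2  3  3  3  3  4
 4  0  1  2  2  3  3  3  3  4
 0  0  1  2  2  3  3  3  3  4
dp[8][8] = 4. One LCS (by backtracking along matches): 1, 3, 1, 4.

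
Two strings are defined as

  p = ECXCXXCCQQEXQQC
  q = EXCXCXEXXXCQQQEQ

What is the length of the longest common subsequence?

11

Match E at p[1]=q[1] → C at p[2]=q[3] → X at p[3]=q[4] → C at p[4]=q[5] → X at p[5]=q[9] → X at p[6]=q[10] → C at p[7]=q[11] → Q at p[9]=q[13] → Q at p[10]=q[14] → E at p[11]=q[15] → Q at p[14]=q[16] — 11 characters in the same relative order in both, and the DP table's final entry dp[15][16] is also 11, so no common subsequence is longer.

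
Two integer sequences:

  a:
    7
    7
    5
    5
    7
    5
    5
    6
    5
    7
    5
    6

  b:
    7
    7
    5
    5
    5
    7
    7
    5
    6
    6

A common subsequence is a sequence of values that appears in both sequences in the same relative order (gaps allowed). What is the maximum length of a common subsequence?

Let dp[i][j] be the LCS length of the first i values of a and the first j values of b. dp[i][j] = dp[i-1][j-1]+1 when the i-th and j-th values match, else max(dp[i-1][j], dp[i][j-1]).
    ·  7  7  5  5  5  7  7  5  6  6
 ·  0  0  0  0  0  0  0  0  0  0  0
 7  0  1  1  1  1  1  1  1  1  1  1
 7  0  1  2  2  2  2  2  2  2  2  2
 5  0  1  2  3  3  3  3  3  3  3  3
 5  0  1  2  3  4  4  4  4  4  4  4
 7  0  1  2  3  4  4  5  5  5  5  5
 5  0  1  2  3  4  5  5  5  6  6  6
 5  0  1  2  3  4  5  5  5  6  6  6
 6  0  1  2  3  4  5  5  5  6  7  7
 5  0  1  2  3  4  5  5  5  6  7  7
 7  0  1  2  3  4  5  6  6  6  7  7
 5  0  1  2  3  4  5  6  6  7  7  7
 6  0  1  2  3  4  5  6  6  7  8  8
dp[12][10] = 8. One LCS (by backtracking along matches): 7, 7, 5, 5, 7, 5, 6, 6.

8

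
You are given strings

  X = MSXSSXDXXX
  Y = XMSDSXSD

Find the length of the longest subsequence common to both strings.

Let dp[i][j] be the LCS length of the first i characters of X and the first j characters of Y. dp[i][j] = dp[i-1][j-1]+1 when the i-th and j-th characters match, else max(dp[i-1][j], dp[i][j-1]).
    ·  X  M  S  D  S  X  S  D
 ·  0  0  0  0  0  0  0  0  0
 M  0  0  1  1  1  1  1  1  1
 S  0  0  1  2  2  2  2  2  2
 X  0  1  1  2  2  2  3  3  3
 S  0  1  1  2  2  3  3  4  4
 S  0  1  1  2  2  3  3  4  4
 X  0  1  1  2  2  3  4  4  4
 D  0  1  1  2  3  3  4  4  5
 X  0  1  1  2  3  3  4  4  5
 X  0  1  1  2  3  3  4  4  5
 X  0  1  1  2  3  3  4  4  5
dp[10][8] = 5. One LCS (by backtracking along matches): MSXSD.

5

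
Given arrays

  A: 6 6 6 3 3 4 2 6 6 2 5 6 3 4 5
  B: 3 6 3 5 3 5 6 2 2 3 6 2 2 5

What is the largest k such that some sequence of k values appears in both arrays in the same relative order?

Match 6 [3,2]; then 3 [4,3]; then 3 [5,5]; then 2 [7,9]; then 6 [8,11]; then 2 [10,13]; then 5 [15,14] — 7 values in the same relative order in both. The LCS DP gives dp[15][14] = 7, so this is optimal.

7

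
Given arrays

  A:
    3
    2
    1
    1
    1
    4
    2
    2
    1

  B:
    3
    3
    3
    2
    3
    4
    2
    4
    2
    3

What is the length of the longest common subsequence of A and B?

5

Taking 3 at A[1]=B[3], 2 at A[2]=B[4], 4 at A[6]=B[6], 2 at A[7]=B[7], 2 at A[8]=B[9] gives a common subsequence of length 5, and the DP table's final entry dp[9][10] is also 5, so no common subsequence is longer.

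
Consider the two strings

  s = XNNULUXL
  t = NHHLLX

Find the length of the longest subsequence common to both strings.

Match N at s[2]=t[1] → L at s[5]=t[5] → X at s[7]=t[6] — 3 characters in the same relative order in both. The LCS DP gives dp[8][6] = 3, so this is optimal.

3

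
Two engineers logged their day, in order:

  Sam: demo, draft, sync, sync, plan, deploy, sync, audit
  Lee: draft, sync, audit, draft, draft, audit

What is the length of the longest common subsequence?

Pick draft at Sam[2]=Lee[1]; then sync at Sam[3]=Lee[2]; then audit at Sam[8]=Lee[6]; all 3 tasks appear in both, in order. Since dp[8][6] = 3, nothing longer is possible.

3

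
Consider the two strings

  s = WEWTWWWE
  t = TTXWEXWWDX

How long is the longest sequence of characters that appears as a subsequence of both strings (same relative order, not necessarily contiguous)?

4

Taking W (s #1, t #4), then E (s #2, t #5), then W (s #3, t #7), then W (s #5, t #8) gives a common subsequence of length 4, and the DP table's final entry dp[8][10] is also 4, so no common subsequence is longer.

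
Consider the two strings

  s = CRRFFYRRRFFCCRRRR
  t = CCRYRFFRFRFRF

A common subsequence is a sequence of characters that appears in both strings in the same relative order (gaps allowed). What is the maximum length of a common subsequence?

9

Match C (s #1, t #2), then R (s #2, t #3), then R (s #3, t #5), then F (s #4, t #6), then F (s #5, t #7), then R (s #7, t #8), then R (s #8, t #10), then R (s #9, t #12), then F (s #11, t #13) — 9 characters in the same relative order in both. The LCS DP gives dp[17][13] = 9, so this is optimal.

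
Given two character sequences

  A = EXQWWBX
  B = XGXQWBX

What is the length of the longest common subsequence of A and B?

One common subsequence of length 5: X at A[2]=B[3]; then Q at A[3]=B[4]; then W at A[5]=B[5]; then B at A[6]=B[6]; then X at A[7]=B[7]. Since dp[7][7] = 5, nothing longer is possible.

5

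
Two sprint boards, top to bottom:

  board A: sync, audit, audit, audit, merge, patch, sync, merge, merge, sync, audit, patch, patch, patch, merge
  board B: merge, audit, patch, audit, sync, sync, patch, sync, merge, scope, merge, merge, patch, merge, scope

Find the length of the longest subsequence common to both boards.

8

Taking audit at board A[2]=board B[2] → audit at board A[3]=board B[4] → patch at board A[6]=board B[7] → sync at board A[7]=board B[8] → merge at board A[8]=board B[11] → merge at board A[9]=board B[12] → patch at board A[14]=board B[13] → merge at board A[15]=board B[14] gives a common subsequence of length 8. The LCS DP gives dp[15][15] = 8, so this is optimal.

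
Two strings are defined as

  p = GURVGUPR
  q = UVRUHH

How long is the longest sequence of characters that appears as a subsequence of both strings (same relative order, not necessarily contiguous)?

Taking U [2,1] → R [3,3] → U [6,4] gives a common subsequence of length 3. The LCS DP gives dp[8][6] = 3, so this is optimal.

3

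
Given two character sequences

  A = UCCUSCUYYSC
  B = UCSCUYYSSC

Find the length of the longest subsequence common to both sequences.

Let dp[i][j] be the LCS length of the first i characters of A and the first j characters of B. dp[i][j] = dp[i-1][j-1]+1 when the i-th and j-th characters match, else max(dp[i-1][j], dp[i][j-1]).
    ·  U  C  S  C  U  Y  Y  S  S  C
 ·  0  0  0  0  0  0  0  0  0  0  0
 U  0  1  1  1  1  1  1  1  1  1  1
 C  0  1  2  2  2  2  2  2  2  2  2
 C  0  1  2  2  3  3  3  3  3  3  3
 U  0  1  2  2  3  4  4  4  4  4  4
 S  0  1  2  3  3  4  4  4  5  5  5
 C  0  1  2  3  4  4  4  4  5  5  6
 U  0  1  2  3  4  5  5  5  5  5  6
 Y  0  1  2  3  4  5  6  6  6  6  6
 Y  0  1  2  3  4  5  6  7  7  7  7
 S  0  1  2  3  4  5  6  7  8  8  8
 C  0  1  2  3  4  5  6  7  8  8  9
dp[11][10] = 9. One LCS (by backtracking along matches): UCSCUYYSC.

9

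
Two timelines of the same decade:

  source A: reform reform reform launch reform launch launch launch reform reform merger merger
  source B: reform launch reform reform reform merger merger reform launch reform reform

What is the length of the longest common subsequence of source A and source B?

Taking reform [1,3], then reform [2,4], then reform [3,5], then reform [5,8], then launch [8,9], then reform [9,10], then reform [10,11] gives a common subsequence of length 7. dp[12][11] = 7 confirms this is the maximum.

7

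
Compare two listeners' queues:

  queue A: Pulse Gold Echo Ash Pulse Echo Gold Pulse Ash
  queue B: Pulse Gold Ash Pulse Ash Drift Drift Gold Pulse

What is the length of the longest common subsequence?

One common subsequence of length 6: Pulse at queue A[1]=queue B[1], Gold at queue A[2]=queue B[2], Ash at queue A[4]=queue B[3], Pulse at queue A[5]=queue B[4], Gold at queue A[7]=queue B[8], Pulse at queue A[8]=queue B[9]. The LCS DP gives dp[9][9] = 6, so this is optimal.

6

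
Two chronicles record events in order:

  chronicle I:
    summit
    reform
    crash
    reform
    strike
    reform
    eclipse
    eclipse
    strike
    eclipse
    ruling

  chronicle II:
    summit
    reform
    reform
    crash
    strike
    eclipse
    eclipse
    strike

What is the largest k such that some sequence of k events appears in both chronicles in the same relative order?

Taking summit (chronicle I #1, chronicle II #1); then reform (chronicle I #2, chronicle II #3); then crash (chronicle I #3, chronicle II #4); then strike (chronicle I #5, chronicle II #5); then eclipse (chronicle I #7, chronicle II #6); then eclipse (chronicle I #8, chronicle II #7); then strike (chronicle I #9, chronicle II #8) gives a common subsequence of length 7. Since dp[11][8] = 7, nothing longer is possible.

7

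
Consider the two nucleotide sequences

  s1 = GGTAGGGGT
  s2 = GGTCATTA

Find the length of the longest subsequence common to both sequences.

5

Taking G [1,1]; then G [2,2]; then T [3,3]; then A [4,5]; then T [9,7] gives a common subsequence of length 5, and the DP table's final entry dp[9][8] is also 5, so no common subsequence is longer.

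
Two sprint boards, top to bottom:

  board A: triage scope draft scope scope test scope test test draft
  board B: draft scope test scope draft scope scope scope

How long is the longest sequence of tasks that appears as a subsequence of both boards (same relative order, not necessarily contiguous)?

Pick scope (board A #2, board B #4), draft (board A #3, board B #5), scope (board A #4, board B #6), scope (board A #5, board B #7), scope (board A #7, board B #8); all 5 tasks appear in both, in order. Since dp[10][8] = 5, nothing longer is possible.

5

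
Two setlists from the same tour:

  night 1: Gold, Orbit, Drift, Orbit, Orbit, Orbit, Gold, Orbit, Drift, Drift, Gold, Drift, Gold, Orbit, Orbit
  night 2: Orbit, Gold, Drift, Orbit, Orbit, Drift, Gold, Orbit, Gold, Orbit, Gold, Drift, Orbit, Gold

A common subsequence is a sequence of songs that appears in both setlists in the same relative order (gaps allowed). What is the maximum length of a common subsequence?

10

One common subsequence of length 10: Gold (night 1 #1, night 2 #2) → Drift (night 1 #3, night 2 #3) → Orbit (night 1 #4, night 2 #4) → Orbit (night 1 #5, night 2 #5) → Orbit (night 1 #6, night 2 #8) → Gold (night 1 #7, night 2 #9) → Orbit (night 1 #8, night 2 #10) → Gold (night 1 #11, night 2 #11) → Drift (night 1 #12, night 2 #12) → Gold (night 1 #13, night 2 #14). The LCS DP gives dp[15][14] = 10, so this is optimal.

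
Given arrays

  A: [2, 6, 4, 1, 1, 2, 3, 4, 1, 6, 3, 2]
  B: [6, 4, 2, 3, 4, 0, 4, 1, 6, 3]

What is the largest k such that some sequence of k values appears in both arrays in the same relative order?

8

Let dp[i][j] be the LCS length of the first i values of A and the first j values of B. dp[i][j] = dp[i-1][j-1]+1 when the i-th and j-th values match, else max(dp[i-1][j], dp[i][j-1]).
    ·  6  4  2  3  4  0  4  1  6  3
 ·  0  0  0  0  0  0  0  0  0  0  0
 2  0  0  0  1  1  1  1  1  1  1  1
 6  0  1  1  1  1  1  1  1  1  2  2
 4  0  1  2  2  2  2  2  2  2  2  2
 1  0  1  2  2  2  2  2  2  3  3  3
 1  0  1  2  2  2  2  2  2  3  3  3
 2  0  1  2  3  3  3  3  3  3  3  3
 3  0  1  2  3  4  4  4  4  4  4  4
 4  0  1  2  3  4  5  5  5  5  5  5
 1  0  1  2  3  4  5  5  5  6  6  6
 6  0  1  2  3  4  5  5  5  6  7  7
 3  0  1  2  3  4  5  5  5  6  7  8
 2  0  1  2  3  4  5  5  5  6  7  8
dp[12][10] = 8. One LCS (by backtracking along matches): 6, 4, 2, 3, 4, 1, 6, 3.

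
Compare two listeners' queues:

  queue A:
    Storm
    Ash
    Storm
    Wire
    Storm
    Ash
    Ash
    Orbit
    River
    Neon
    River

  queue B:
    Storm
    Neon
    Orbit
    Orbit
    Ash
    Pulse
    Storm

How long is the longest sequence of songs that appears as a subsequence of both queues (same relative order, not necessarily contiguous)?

Taking Storm (queue A #1, queue B #1); then Ash (queue A #2, queue B #5); then Storm (queue A #5, queue B #7) gives a common subsequence of length 3. Since dp[11][7] = 3, nothing longer is possible.

3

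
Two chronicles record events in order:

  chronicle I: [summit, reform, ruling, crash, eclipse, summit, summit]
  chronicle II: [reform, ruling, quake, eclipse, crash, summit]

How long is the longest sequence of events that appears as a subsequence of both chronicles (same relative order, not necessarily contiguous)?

Taking reform (chronicle I #2, chronicle II #1); then ruling (chronicle I #3, chronicle II #2); then crash (chronicle I #4, chronicle II #5); then summit (chronicle I #7, chronicle II #6) gives a common subsequence of length 4, and the DP table's final entry dp[7][6] is also 4, so no common subsequence is longer.

4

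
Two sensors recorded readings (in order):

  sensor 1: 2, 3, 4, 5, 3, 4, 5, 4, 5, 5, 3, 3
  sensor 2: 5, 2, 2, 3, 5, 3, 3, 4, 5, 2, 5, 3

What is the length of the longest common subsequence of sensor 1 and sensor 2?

Let dp[i][j] be the LCS length of the first i values of sensor 1 and the first j values of sensor 2. dp[i][j] = dp[i-1][j-1]+1 when the i-th and j-th values match, else max(dp[i-1][j], dp[i][j-1]).
    ·  5  2  2  3  5  3  3  4  5  2  5  3
 ·  0  0  0  0  0  0  0  0  0  0  0  0  0
 2  0  0  1  1  1  1  1  1  1  1  1  1  1
 3  0  0  1  1  2  2  2  2  2  2  2  2  2
 4  0  0  1  1  2  2  2  2  3  3  3  3  3
 5  0  1  1  1  2  3  3  3  3  4  4  4  4
 3  0  1  1  1  2  3  4  4  4  4  4  4  5
 4  0  1  1  1  2  3  4  4  5  5  5  5  5
 5  0  1  1  1  2  3  4  4  5  6  6  6  6
 4  0  1  1  1  2  3  4  4  5  6  6  6  6
 5  0  1  1  1  2  3  4  4  5  6  6  7  7
 5  0  1  1  1  2  3  4  4  5  6  6  7  7
 3  0  1  1  1  2  3  4  5  5  6  6  7  8
 3  0  1  1  1  2  3  4  5  5  6  6  7  8
dp[12][12] = 8. One LCS (by backtracking along matches): 2, 3, 5, 3, 4, 5, 5, 3.

8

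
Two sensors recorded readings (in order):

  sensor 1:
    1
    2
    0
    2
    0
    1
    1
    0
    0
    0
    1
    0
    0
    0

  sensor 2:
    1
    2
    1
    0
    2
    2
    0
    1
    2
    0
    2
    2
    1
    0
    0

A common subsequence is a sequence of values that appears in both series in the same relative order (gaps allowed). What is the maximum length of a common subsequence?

Match 1 [1,1], 2 [2,2], 0 [3,4], 2 [4,6], 0 [5,7], 1 [6,8], 0 [8,10], 1 [11,13], 0 [13,14], 0 [14,15] — 10 values in the same relative order in both. The LCS DP gives dp[14][15] = 10, so this is optimal.

10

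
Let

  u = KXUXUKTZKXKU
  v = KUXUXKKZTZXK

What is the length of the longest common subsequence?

Let dp[i][j] be the LCS length of the first i characters of u and the first j characters of v. dp[i][j] = dp[i-1][j-1]+1 when the i-th and j-th characters match, else max(dp[i-1][j], dp[i][j-1]).
    ·  K  U  X  U  X  K  K  Z  T  Z  X  K
 ·  0  0  0  0  0  0  0  0  0  0  0  0  0
 K  0  1  1  1  1  1  1  1  1  1  1  1  1
 X  0  1  1  2  2  2  2  2  2  2  2  2  2
 U  0  1  2  2  3  3  3  3  3  3  3  3  3
 X  0  1  2  3  3  4  4  4  4  4  4  4  4
 U  0  1  2  3  4  4  4  4  4  4  4  4  4
 K  0  1  2  3  4  4  5  5  5  5  5  5  5
 T  0  1  2  3  4  4  5  5  5  6  6  6  6
 Z  0  1  2  3  4  4  5  5  6  6  7  7  7
 K  0  1  2  3  4  4  5  6  6  6  7  7  8
 X  0  1  2  3  4  5  5  6  6  6  7  8  8
 K  0  1  2  3  4  5  6  6  6  6  7  8  9
 U  0  1  2  3  4  5  6  6  6  6  7  8  9
dp[12][12] = 9. One LCS (by backtracking along matches): KXUXKTZXK.

9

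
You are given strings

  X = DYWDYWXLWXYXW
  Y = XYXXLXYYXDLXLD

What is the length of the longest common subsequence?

Pick Y [2,2]; then X [7,4]; then L [8,5]; then X [10,6]; then Y [11,8]; then X [12,12]; all 6 characters appear in both, in order. The LCS DP gives dp[13][14] = 6, so this is optimal.

6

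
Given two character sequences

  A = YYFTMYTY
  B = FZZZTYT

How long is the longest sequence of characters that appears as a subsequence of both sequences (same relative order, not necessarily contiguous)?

Taking F (A #3, B #1); then T (A #4, B #5); then Y (A #6, B #6); then T (A #7, B #7) gives a common subsequence of length 4. dp[8][7] = 4 confirms this is the maximum.

4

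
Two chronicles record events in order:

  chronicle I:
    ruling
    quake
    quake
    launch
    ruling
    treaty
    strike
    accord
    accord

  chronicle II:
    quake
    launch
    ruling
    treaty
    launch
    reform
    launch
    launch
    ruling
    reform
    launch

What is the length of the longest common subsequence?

Match quake [3,1]; then launch [4,2]; then ruling [5,3]; then treaty [6,4] — 4 events in the same relative order in both. dp[9][11] = 4 confirms this is the maximum.

4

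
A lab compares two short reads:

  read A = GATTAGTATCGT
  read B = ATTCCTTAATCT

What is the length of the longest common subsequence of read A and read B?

8

Match A [2,1], T [3,6], T [4,7], A [5,8], A [8,9], T [9,10], C [10,11], T [12,12] — 8 bases in the same relative order in both. Since dp[12][12] = 8, nothing longer is possible.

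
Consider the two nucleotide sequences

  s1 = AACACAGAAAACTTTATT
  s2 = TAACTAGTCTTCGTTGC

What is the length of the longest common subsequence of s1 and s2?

10

Pick A [1,2], A [2,3], C [3,4], A [6,6], G [7,7], C [12,9], T [13,10], T [14,11], T [15,14], T [17,15]; all 10 bases appear in both, in order. Since dp[18][17] = 10, nothing longer is possible.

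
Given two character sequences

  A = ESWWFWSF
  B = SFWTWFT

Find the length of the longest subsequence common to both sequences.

Pick S at A[2]=B[1]; then W at A[3]=B[3]; then W at A[4]=B[5]; then F at A[5]=B[6]; all 4 characters appear in both, in order. dp[8][7] = 4 confirms this is the maximum.

4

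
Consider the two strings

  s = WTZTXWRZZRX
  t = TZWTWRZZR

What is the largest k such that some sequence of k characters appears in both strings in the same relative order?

Taking T [2,1], then Z [3,2], then T [4,4], then W [6,5], then R [7,6], then Z [8,7], then Z [9,8], then R [10,9] gives a common subsequence of length 8. The LCS DP gives dp[11][9] = 8, so this is optimal.

8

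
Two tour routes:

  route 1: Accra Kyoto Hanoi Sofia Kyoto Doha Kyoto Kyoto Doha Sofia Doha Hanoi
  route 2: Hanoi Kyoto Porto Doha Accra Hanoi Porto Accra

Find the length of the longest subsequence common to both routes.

4

Pick Hanoi [3,1], Kyoto [5,2], Doha [6,4], Hanoi [12,6]; all 4 stops appear in both, in order. Since dp[12][8] = 4, nothing longer is possible.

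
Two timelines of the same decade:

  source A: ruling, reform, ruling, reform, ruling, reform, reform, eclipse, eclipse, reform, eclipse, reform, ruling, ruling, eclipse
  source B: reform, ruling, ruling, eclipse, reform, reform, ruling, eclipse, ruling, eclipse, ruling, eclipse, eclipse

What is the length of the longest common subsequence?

9

Pick reform (source A #2, source B #1); then ruling (source A #3, source B #2); then ruling (source A #5, source B #3); then reform (source A #6, source B #5); then reform (source A #7, source B #6); then eclipse (source A #8, source B #8); then eclipse (source A #9, source B #10); then eclipse (source A #11, source B #12); then eclipse (source A #15, source B #13); all 9 events appear in both, in order. The LCS DP gives dp[15][13] = 9, so this is optimal.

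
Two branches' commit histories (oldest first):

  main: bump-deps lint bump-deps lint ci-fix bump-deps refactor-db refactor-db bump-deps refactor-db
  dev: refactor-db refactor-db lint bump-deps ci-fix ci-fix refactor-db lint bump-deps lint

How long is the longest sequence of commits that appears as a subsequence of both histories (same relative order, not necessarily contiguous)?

5

Taking lint [2,3]; then bump-deps [3,4]; then ci-fix [5,6]; then refactor-db [7,7]; then bump-deps [9,9] gives a common subsequence of length 5, and the DP table's final entry dp[10][10] is also 5, so no common subsequence is longer.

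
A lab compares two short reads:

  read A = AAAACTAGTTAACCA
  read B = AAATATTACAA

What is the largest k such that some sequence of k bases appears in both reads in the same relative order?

Taking A (read A #2, read B #1) → A (read A #3, read B #2) → A (read A #4, read B #3) → T (read A #6, read B #4) → A (read A #7, read B #5) → T (read A #9, read B #6) → T (read A #10, read B #7) → A (read A #11, read B #8) → A (read A #12, read B #10) → A (read A #15, read B #11) gives a common subsequence of length 10. dp[15][11] = 10 confirms this is the maximum.

10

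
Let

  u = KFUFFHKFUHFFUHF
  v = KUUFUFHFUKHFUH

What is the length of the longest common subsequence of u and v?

Pick K at u[1]=v[1], F at u[2]=v[4], U at u[3]=v[5], F at u[5]=v[6], H at u[6]=v[7], F at u[8]=v[8], U at u[9]=v[9], H at u[10]=v[11], F at u[12]=v[12], U at u[13]=v[13], H at u[14]=v[14]; all 11 characters appear in both, in order. Since dp[15][14] = 11, nothing longer is possible.

11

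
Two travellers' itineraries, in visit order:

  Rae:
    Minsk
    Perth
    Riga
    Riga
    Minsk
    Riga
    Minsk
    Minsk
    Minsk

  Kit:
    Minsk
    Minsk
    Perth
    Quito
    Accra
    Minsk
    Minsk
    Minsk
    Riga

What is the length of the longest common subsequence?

5

Pick Minsk (Rae #1, Kit #2), then Perth (Rae #2, Kit #3), then Minsk (Rae #5, Kit #6), then Minsk (Rae #7, Kit #7), then Minsk (Rae #8, Kit #8); all 5 stops appear in both, in order. dp[9][9] = 5 confirms this is the maximum.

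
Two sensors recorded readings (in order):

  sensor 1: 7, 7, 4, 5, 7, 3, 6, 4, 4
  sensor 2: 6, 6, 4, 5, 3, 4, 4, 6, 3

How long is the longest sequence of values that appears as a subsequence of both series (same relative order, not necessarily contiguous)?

5

Match 4 (sensor 1 #3, sensor 2 #3), then 5 (sensor 1 #4, sensor 2 #4), then 3 (sensor 1 #6, sensor 2 #5), then 4 (sensor 1 #8, sensor 2 #6), then 4 (sensor 1 #9, sensor 2 #7) — 5 values in the same relative order in both, and the DP table's final entry dp[9][9] is also 5, so no common subsequence is longer.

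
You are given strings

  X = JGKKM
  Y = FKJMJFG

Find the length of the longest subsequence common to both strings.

Let dp[i][j] be the LCS length of the first i characters of X and the first j characters of Y. dp[i][j] = dp[i-1][j-1]+1 when the i-th and j-th characters match, else max(dp[i-1][j], dp[i][j-1]).
    ·  F  K  J  M  J  F  G
 ·  0  0  0  0  0  0  0  0
 J  0  0  0  1  1  1  1  1
 G  0  0  0  1  1  1  1  2
 K  0  0  1  1  1  1  1  2
 K  0  0  1  1  1  1  1  2
 M  0  0  1  1  2  2  2  2
dp[5][7] = 2. One LCS (by backtracking along matches): JG.

2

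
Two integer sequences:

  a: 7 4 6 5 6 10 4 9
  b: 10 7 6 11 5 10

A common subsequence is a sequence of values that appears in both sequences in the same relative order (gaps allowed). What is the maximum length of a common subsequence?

Let dp[i][j] be the LCS length of the first i values of a and the first j values of b. dp[i][j] = dp[i-1][j-1]+1 when the i-th and j-th values match, else max(dp[i-1][j], dp[i][j-1]).
    · 10  7  6 11  5 10
 ·  0  0  0  0  0  0  0
 7  0  0  1  1  1  1  1
 4  0  0  1  1  1  1  1
 6  0  0  1  2  2  2  2
 5  0  0  1  2  2  3  3
 6  0  0  1  2  2  3  3
10  0  1  1  2  2  3  4
 4  0  1  1  2  2  3  4
 9  0  1  1  2  2  3  4
dp[8][6] = 4. One LCS (by backtracking along matches): 7, 6, 5, 10.

4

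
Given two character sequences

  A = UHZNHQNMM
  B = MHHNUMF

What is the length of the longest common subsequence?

Taking H at A[2]=B[2]; then H at A[5]=B[3]; then N at A[7]=B[4]; then M at A[8]=B[6] gives a common subsequence of length 4. Since dp[9][7] = 4, nothing longer is possible.

4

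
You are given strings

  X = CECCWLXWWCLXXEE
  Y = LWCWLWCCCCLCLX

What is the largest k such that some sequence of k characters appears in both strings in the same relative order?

Match C at X[1]=Y[8], then C at X[3]=Y[9], then C at X[4]=Y[10], then L at X[6]=Y[11], then C at X[10]=Y[12], then L at X[11]=Y[13], then X at X[13]=Y[14] — 7 characters in the same relative order in both. dp[15][14] = 7 confirms this is the maximum.

7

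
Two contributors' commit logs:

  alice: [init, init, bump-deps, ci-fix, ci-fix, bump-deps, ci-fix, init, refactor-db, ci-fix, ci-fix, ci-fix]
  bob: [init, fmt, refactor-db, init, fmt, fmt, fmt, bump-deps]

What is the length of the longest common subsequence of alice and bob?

3

One common subsequence of length 3: init [1,1] → init [2,4] → bump-deps [6,8]. The LCS DP gives dp[12][8] = 3, so this is optimal.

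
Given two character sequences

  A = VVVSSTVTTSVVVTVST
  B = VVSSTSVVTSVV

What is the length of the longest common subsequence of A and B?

10

One common subsequence of length 10: V at A[2]=B[1]; then V at A[3]=B[2]; then S at A[4]=B[3]; then S at A[5]=B[4]; then T at A[6]=B[5]; then V at A[7]=B[8]; then T at A[9]=B[9]; then S at A[10]=B[10]; then V at A[13]=B[11]; then V at A[15]=B[12]. dp[17][12] = 10 confirms this is the maximum.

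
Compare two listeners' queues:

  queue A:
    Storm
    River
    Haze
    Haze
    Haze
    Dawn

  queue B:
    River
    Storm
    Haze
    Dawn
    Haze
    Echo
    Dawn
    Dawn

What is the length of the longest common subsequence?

One common subsequence of length 4: Storm (queue A #1, queue B #2); then Haze (queue A #3, queue B #3); then Haze (queue A #4, queue B #5); then Dawn (queue A #6, queue B #8). dp[6][8] = 4 confirms this is the maximum.

4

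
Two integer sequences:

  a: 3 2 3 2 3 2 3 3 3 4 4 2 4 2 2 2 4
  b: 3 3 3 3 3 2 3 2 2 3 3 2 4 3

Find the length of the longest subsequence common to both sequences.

10

Match 3 at a[1]=b[1], then 3 at a[3]=b[2], then 3 at a[5]=b[3], then 3 at a[7]=b[4], then 3 at a[8]=b[5], then 3 at a[9]=b[7], then 2 at a[12]=b[8], then 2 at a[14]=b[9], then 2 at a[16]=b[12], then 4 at a[17]=b[13] — 10 values in the same relative order in both. The LCS DP gives dp[17][14] = 10, so this is optimal.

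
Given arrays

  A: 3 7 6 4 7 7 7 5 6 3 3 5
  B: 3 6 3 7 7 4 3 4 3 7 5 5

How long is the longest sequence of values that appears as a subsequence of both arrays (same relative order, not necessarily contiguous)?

7

Match 3 [1,1] → 6 [3,2] → 7 [5,4] → 7 [6,5] → 7 [7,10] → 5 [8,11] → 5 [12,12] — 7 values in the same relative order in both, and the DP table's final entry dp[12][12] is also 7, so no common subsequence is longer.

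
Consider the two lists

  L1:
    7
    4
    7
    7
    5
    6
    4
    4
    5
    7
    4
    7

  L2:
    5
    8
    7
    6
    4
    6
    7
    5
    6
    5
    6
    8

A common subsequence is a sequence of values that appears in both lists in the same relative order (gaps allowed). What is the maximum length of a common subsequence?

6

Taking 7 (L1 #1, L2 #3), 4 (L1 #2, L2 #5), 7 (L1 #4, L2 #7), 5 (L1 #5, L2 #8), 6 (L1 #6, L2 #9), 5 (L1 #9, L2 #10) gives a common subsequence of length 6. The LCS DP gives dp[12][12] = 6, so this is optimal.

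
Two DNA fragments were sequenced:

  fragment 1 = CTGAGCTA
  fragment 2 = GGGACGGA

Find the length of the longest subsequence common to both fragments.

Let dp[i][j] be the LCS length of the first i bases of fragment 1 and the first j bases of fragment 2. dp[i][j] = dp[i-1][j-1]+1 when the i-th and j-th bases match, else max(dp[i-1][j], dp[i][j-1]).
    ·  G  G  G  A  C  G  G  A
 ·  0  0  0  0  0  0  0  0  0
 C  0  0  0  0  0  1  1  1  1
 T  0  0  0  0  0  1  1  1  1
 G  0  1  1  1  1  1  2  2  2
 A  0  1  1  1  2  2  2  2  3
 G  0  1  2  2  2  2  3  3  3
 C  0  1  2  2  2  3  3  3  3
 T  0  1  2  2  2  3  3  3  3
 A  0  1  2  2  3  3  3  3  4
dp[8][8] = 4. One LCS (by backtracking along matches): CGGA.

4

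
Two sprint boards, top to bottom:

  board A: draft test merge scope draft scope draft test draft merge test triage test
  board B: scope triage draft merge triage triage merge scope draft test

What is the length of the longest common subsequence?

One common subsequence of length 5: draft (board A #1, board B #3), then merge (board A #3, board B #7), then scope (board A #6, board B #8), then draft (board A #9, board B #9), then test (board A #13, board B #10). The LCS DP gives dp[13][10] = 5, so this is optimal.

5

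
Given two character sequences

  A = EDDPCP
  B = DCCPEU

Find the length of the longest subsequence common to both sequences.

Let dp[i][j] be the LCS length of the first i characters of A and the first j characters of B. dp[i][j] = dp[i-1][j-1]+1 when the i-th and j-th characters match, else max(dp[i-1][j], dp[i][j-1]).
    ·  D  C  C  P  E  U
 ·  0  0  0  0  0  0  0
 E  0  0  0  0  0  1  1
 D  0  1  1  1  1  1  1
 D  0  1  1  1  1  1  1
 P  0  1  1  1  2  2  2
 C  0  1  2  2  2  2  2
 P  0  1  2  2  3  3  3
dp[6][6] = 3. One LCS (by backtracking along matches): DCP.

3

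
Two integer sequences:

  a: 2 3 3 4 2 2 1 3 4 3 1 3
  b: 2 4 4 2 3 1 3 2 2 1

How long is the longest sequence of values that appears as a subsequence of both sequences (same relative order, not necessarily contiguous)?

6

Let dp[i][j] be the LCS length of the first i values of a and the first j values of b. dp[i][j] = dp[i-1][j-1]+1 when the i-th and j-th values match, else max(dp[i-1][j], dp[i][j-1]).
    ·  2  4  4  2  3  1  3  2  2  1
 ·  0  0  0  0  0  0  0  0  0  0  0
 2  0  1  1  1  1  1  1  1  1  1  1
 3  0  1  1  1  1  2  2  2  2  2  2
 3  0  1  1  1  1  2  2  3  3  3  3
 4  0  1  2  2  2  2  2  3  3  3  3
 2  0  1  2  2  3  3  3  3  4  4  4
 2  0  1  2  2  3  3  3  3  4  5  5
 1  0  1  2  2  3  3  4  4  4  5  6
 3  0  1  2  2  3  4  4  5  5  5  6
 4  0  1  2  3  3  4  4  5  5  5  6
 3  0  1  2  3  3  4  4  5  5  5  6
 1  0  1  2  3  3  4  5  5  5  5  6
 3  0  1  2  3  3  4  5  6  6  6  6
dp[12][10] = 6. One LCS (by backtracking along matches): 2, 3, 3, 2, 2, 1.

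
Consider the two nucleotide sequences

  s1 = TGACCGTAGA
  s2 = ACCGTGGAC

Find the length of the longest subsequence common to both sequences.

One common subsequence of length 7: A at s1[3]=s2[1]; then C at s1[4]=s2[2]; then C at s1[5]=s2[3]; then G at s1[6]=s2[4]; then T at s1[7]=s2[5]; then G at s1[9]=s2[7]; then A at s1[10]=s2[8]. Since dp[10][9] = 7, nothing longer is possible.

7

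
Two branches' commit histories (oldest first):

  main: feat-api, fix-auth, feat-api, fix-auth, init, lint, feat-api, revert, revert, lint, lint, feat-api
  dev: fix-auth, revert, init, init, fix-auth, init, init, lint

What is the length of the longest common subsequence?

4

Taking fix-auth at main[2]=dev[1]; then fix-auth at main[4]=dev[5]; then init at main[5]=dev[7]; then lint at main[11]=dev[8] gives a common subsequence of length 4. The LCS DP gives dp[12][8] = 4, so this is optimal.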